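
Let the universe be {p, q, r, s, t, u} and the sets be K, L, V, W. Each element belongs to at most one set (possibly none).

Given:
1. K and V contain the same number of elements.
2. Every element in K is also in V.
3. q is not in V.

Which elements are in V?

V = {}

From (3): q ∉ V.
(2) contrapositive: q ∉ K.
Suppose p ∈ V: no assignment then satisfies all the clues, so p ∉ V.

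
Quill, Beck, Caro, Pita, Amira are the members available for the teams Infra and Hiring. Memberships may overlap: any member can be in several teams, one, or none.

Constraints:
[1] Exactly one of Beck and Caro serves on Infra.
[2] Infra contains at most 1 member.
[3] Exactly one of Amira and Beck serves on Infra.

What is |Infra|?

1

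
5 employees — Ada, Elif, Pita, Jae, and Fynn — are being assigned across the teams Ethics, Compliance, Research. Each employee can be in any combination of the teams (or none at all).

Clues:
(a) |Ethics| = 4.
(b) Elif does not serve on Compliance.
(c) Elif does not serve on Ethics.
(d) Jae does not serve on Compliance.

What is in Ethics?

From (b): Elif ∉ Compliance.
From (c): Elif ∉ Ethics.
From (d): Jae ∉ Compliance.
(a): only 4 candidates remain for Ethics, so all are in.

Ethics = {Ada, Fynn, Jae, Pita}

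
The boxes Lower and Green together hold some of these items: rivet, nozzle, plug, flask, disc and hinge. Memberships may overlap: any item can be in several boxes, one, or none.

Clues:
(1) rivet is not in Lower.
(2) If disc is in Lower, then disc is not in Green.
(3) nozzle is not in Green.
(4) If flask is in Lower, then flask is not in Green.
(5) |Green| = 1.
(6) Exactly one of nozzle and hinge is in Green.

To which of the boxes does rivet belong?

rivet: none

From (1): rivet ∉ Lower.
From (3): nozzle ∉ Green.
(6) (exactly one): hinge ∈ Green.
(5): Green already has 1, so the rest are out.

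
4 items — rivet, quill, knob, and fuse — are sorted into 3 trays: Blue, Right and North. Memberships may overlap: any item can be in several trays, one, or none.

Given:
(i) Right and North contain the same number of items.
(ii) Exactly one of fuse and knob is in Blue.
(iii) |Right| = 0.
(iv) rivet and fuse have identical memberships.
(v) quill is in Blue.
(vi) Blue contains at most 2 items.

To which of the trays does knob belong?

knob: Blue

From (v): quill ∈ Blue.
(iii): Right already has 0, so the rest are out.
Suppose knob ∉ Blue: no assignment then satisfies all the clues, so knob ∈ Blue.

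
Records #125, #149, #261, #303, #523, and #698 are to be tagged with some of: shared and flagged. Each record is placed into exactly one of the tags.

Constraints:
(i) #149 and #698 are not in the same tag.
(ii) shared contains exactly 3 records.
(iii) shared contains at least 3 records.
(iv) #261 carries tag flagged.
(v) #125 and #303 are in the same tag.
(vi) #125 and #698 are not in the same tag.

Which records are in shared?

shared = {#125, #149, #303}

From (iv): #261 ∈ flagged.
Suppose #125 ∉ shared: no assignment then satisfies all the clues, so #125 ∈ shared.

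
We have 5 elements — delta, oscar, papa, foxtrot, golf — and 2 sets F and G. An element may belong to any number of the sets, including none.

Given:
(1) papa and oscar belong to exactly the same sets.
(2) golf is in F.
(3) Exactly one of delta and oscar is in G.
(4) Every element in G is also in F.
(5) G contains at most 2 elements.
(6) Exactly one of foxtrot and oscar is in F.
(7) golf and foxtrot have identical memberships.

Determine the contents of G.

G = {delta}

From (2): golf ∈ F.
(7): foxtrot matches golf: foxtrot ∈ F.
(6) (exactly one): oscar ∉ F.
(1): papa matches oscar: papa ∉ F.
(4) contrapositive: oscar ∉ G.
(4) contrapositive: papa ∉ G.
(3) (exactly one): delta ∈ G.
(4) with delta ∈ G: delta ∈ F.
Suppose foxtrot ∈ G: no assignment then satisfies all the clues, so foxtrot ∉ G.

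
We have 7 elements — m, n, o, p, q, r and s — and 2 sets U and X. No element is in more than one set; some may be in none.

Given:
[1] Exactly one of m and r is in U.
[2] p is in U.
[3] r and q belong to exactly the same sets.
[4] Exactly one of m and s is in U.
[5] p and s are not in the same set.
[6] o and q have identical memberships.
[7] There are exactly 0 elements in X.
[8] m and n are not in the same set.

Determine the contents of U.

From (2): p ∈ U.
(5): s ∉ U.
(7): X already has 0, so the rest are out.
(4) (exactly one): m ∈ U.
(8): n ∉ U.
(1) (exactly one): r ∉ U.
(3): q matches r: q ∉ U.
(6): o matches q: o ∉ U.

U = {m, p}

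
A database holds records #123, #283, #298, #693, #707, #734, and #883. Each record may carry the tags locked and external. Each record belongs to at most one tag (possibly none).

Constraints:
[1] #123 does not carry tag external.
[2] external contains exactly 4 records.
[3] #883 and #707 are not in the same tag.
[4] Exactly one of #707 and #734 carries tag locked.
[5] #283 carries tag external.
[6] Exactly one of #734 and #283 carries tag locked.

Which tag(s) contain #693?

#693: external

From (1): #123 ∉ external.
From (5): #283 ∈ external.
(6) (exactly one): #734 ∈ locked.
(4) (exactly one): #707 ∉ locked.
Suppose #693 ∈ locked: no assignment then satisfies all the clues, so #693 ∉ locked.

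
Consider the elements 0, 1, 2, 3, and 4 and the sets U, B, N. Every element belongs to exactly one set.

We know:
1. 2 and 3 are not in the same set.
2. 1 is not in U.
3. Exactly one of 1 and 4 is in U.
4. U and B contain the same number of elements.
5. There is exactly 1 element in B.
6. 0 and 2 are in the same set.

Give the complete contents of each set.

U = {4}; B = {3}; N = {0, 1, 2}

From (2): 1 ∉ U.
(3) (exactly one): 4 ∈ U.
Suppose 0 ∈ U: no assignment then satisfies all the clues, so 0 ∉ U.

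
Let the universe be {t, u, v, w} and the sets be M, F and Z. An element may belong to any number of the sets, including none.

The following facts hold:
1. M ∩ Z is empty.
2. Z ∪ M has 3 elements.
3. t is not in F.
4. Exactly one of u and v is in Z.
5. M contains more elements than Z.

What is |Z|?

1

From (3): t ∉ F.
Suppose t ∈ Z: no assignment then satisfies all the clues, so t ∉ Z.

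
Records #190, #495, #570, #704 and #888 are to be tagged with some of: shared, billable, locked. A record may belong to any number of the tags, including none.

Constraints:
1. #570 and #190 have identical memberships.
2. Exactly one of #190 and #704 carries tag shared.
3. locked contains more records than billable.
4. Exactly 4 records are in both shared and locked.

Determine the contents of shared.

shared = {#190, #495, #570, #888}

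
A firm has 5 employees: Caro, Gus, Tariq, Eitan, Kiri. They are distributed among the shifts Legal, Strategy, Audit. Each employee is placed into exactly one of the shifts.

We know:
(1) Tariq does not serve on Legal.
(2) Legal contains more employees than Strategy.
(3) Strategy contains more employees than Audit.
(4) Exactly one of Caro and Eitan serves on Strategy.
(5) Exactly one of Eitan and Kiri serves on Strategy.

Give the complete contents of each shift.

Legal = {Caro, Gus, Kiri}; Strategy = {Eitan, Tariq}; Audit = {}

From (1): Tariq ∉ Legal.
Suppose Caro ∉ Legal: no assignment then satisfies all the clues, so Caro ∈ Legal.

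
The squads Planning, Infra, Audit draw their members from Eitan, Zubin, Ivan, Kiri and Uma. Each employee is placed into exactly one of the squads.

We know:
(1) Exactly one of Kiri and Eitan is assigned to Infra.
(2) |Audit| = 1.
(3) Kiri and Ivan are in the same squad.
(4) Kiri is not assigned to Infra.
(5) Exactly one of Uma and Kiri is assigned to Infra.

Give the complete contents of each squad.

Planning = {Ivan, Kiri}; Infra = {Eitan, Uma}; Audit = {Zubin}

From (4): Kiri ∉ Infra.
(1) (exactly one): Eitan ∈ Infra.
(3): Ivan matches Kiri: Ivan ∉ Infra.
(5) (exactly one): Uma ∈ Infra.
Suppose Zubin ∈ Planning: no assignment then satisfies all the clues, so Zubin ∉ Planning.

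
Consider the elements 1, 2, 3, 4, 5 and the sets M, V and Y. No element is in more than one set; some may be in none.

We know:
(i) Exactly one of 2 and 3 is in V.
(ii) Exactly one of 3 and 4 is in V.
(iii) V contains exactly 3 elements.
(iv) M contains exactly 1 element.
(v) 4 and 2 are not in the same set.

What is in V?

V = {1, 3, 5}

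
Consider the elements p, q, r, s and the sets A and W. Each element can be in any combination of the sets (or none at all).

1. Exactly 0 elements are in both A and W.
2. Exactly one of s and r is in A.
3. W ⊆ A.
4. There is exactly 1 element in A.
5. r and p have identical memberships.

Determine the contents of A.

A = {s}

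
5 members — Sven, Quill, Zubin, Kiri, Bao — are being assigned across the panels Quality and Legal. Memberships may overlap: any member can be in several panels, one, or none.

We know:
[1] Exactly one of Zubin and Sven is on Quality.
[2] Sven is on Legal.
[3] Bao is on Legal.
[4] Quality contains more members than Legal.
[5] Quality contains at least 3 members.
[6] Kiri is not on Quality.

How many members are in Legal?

2

From (2): Sven ∈ Legal.
From (3): Bao ∈ Legal.
From (6): Kiri ∉ Quality.
Suppose Quill ∉ Quality: no assignment then satisfies all the clues, so Quill ∈ Quality.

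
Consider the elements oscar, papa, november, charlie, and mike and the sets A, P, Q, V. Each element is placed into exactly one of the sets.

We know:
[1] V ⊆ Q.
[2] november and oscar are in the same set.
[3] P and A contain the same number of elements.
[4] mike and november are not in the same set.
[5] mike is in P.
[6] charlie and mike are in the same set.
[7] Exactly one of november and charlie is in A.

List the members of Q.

Q = {papa}

From (5): mike ∈ P.
(4): november ∉ P.
(6): charlie matches mike: charlie ∉ A.
(6): charlie matches mike: charlie ∈ P.
(7) (exactly one): november ∈ A.
(2): oscar matches november: oscar ∈ A.
Suppose papa ∉ Q: no assignment then satisfies all the clues, so papa ∈ Q.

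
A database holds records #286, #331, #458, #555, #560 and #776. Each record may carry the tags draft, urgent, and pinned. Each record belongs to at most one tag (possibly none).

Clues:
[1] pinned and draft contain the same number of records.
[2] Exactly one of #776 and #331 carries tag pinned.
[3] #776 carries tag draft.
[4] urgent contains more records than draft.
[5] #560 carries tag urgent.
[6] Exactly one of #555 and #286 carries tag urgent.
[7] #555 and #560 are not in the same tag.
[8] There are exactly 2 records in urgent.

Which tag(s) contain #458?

#458: none

From (3): #776 ∈ draft.
From (5): #560 ∈ urgent.
(2) (exactly one): #331 ∈ pinned.
(7): #555 ∉ urgent.
(6) (exactly one): #286 ∈ urgent.
(8): urgent already has 2, so the rest are out.
Suppose #458 ∈ draft: no assignment then satisfies all the clues, so #458 ∉ draft.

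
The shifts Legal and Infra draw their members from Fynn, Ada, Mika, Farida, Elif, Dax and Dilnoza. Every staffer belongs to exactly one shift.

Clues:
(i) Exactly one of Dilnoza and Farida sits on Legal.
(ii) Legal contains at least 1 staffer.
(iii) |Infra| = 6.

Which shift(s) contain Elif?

Elif: Infra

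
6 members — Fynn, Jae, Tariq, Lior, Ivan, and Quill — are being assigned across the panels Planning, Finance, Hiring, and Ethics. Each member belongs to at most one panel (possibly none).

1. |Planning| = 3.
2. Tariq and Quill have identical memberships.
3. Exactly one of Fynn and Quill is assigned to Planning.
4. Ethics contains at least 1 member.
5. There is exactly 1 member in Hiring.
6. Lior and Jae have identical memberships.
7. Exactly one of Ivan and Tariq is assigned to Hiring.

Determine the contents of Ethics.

Ethics = {Quill, Tariq}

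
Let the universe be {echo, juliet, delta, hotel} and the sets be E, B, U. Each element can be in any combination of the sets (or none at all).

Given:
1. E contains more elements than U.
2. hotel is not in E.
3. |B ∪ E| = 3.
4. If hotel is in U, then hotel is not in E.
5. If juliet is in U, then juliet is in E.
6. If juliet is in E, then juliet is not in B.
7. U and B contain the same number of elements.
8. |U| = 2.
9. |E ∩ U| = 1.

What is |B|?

2

From (2): hotel ∉ E.
Suppose echo ∉ E: no assignment then satisfies all the clues, so echo ∈ E.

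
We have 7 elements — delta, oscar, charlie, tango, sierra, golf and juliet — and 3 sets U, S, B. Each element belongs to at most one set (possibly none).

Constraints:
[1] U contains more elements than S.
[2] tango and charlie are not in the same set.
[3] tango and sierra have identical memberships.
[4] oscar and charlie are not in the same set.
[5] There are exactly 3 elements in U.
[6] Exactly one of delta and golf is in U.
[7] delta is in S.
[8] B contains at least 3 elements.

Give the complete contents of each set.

U = {charlie, golf, juliet}; S = {delta}; B = {oscar, sierra, tango}

From (7): delta ∈ S.
(6) (exactly one): golf ∈ U.
Suppose oscar ∈ U: no assignment then satisfies all the clues, so oscar ∉ U.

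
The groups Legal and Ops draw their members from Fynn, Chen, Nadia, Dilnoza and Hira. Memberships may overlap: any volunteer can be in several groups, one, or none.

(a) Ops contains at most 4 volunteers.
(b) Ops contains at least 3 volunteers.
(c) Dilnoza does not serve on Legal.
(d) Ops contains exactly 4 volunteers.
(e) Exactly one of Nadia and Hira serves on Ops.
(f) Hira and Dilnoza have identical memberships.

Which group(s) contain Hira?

From (c): Dilnoza ∉ Legal.
(f): Hira matches Dilnoza: Hira ∉ Legal.
Suppose Hira ∉ Ops: no assignment then satisfies all the clues, so Hira ∈ Ops.

Hira: Ops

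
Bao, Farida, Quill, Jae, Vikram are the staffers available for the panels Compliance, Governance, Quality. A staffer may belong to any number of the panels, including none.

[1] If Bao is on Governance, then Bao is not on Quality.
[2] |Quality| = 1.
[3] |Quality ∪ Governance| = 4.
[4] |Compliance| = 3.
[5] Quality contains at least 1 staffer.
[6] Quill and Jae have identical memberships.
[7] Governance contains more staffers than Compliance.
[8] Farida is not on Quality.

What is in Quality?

Quality = {Vikram}

From (8): Farida ∉ Quality.
Suppose Bao ∈ Quality: no assignment then satisfies all the clues, so Bao ∉ Quality.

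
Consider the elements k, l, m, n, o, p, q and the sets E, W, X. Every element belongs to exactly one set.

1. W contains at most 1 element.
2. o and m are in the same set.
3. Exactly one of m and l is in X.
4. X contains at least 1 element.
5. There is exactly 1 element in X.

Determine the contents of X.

X = {l}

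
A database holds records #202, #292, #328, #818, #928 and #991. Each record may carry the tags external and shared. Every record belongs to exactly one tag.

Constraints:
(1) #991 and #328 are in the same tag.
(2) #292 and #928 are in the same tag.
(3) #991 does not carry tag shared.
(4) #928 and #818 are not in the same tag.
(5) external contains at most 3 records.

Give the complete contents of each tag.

external = {#328, #818, #991}; shared = {#202, #292, #928}

From (3): #991 ∉ shared.
(1): #328 matches #991: #328 ∉ shared.
Only one tag left: #328 ∈ external.
Only one tag left: #991 ∈ external.
Suppose #202 ∈ external: no assignment then satisfies all the clues, so #202 ∉ external.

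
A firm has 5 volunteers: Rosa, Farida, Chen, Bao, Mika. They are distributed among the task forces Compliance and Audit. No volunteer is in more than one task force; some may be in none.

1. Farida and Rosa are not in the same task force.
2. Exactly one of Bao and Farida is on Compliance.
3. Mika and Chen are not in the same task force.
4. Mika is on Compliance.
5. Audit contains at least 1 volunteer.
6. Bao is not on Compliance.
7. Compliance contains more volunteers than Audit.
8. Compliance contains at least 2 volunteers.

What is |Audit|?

1

From (4): Mika ∈ Compliance.
From (6): Bao ∉ Compliance.
(2) (exactly one): Farida ∈ Compliance.
(3): Chen ∉ Compliance.
(1): Rosa ∉ Compliance.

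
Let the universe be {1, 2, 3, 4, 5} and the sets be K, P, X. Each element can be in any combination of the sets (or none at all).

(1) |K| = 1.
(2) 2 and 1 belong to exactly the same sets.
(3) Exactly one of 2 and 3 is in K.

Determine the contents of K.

K = {3}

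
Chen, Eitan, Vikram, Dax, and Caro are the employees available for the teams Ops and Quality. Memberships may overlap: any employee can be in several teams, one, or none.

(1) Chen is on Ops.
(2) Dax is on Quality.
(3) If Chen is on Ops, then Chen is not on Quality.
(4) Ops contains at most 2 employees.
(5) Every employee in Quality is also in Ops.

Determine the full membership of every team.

Ops = {Chen, Dax}; Quality = {Dax}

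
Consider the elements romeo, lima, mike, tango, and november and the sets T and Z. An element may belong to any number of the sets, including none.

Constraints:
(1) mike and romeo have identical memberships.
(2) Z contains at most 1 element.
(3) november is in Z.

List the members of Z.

Z = {november}

From (3): november ∈ Z.
(2): Z already has 1, so the rest are out.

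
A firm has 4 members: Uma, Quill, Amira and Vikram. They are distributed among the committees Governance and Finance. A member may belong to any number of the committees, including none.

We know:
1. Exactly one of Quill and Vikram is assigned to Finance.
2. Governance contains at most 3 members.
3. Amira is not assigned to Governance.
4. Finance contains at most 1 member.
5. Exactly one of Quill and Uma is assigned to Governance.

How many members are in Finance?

1

From (3): Amira ∉ Governance.
Suppose Uma ∈ Finance: no assignment then satisfies all the clues, so Uma ∉ Finance.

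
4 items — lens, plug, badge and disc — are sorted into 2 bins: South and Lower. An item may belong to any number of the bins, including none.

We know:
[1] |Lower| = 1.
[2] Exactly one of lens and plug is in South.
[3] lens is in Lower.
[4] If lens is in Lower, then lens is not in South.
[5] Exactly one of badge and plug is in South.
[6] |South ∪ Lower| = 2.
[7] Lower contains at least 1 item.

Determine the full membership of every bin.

From (3): lens ∈ Lower.
(1): Lower already has 1, so the rest are out.
(4): lens ∉ South.
(2) (exactly one): plug ∈ South.
(5) (exactly one): badge ∉ South.
Suppose disc ∈ South: no assignment then satisfies all the clues, so disc ∉ South.

South = {plug}; Lower = {lens}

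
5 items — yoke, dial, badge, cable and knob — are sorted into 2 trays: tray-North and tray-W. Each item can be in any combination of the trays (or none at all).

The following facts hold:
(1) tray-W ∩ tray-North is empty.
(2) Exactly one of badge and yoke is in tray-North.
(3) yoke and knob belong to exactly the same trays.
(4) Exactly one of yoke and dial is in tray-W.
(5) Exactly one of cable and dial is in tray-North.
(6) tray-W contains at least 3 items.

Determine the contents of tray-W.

tray-W = {cable, knob, yoke}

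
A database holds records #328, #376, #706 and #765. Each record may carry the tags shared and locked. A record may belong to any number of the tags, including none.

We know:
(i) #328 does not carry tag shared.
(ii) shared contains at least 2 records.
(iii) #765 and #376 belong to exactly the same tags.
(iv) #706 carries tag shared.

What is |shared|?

3

From (i): #328 ∉ shared.
From (iv): #706 ∈ shared.
Suppose #376 ∉ shared: no assignment then satisfies all the clues, so #376 ∈ shared.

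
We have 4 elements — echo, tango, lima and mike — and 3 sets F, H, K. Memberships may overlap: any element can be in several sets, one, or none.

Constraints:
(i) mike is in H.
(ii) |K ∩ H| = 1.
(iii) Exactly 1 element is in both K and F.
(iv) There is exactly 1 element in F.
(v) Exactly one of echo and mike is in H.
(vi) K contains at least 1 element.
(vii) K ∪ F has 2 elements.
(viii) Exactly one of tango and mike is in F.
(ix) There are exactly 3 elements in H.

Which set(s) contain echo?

echo: K

From (i): mike ∈ H.
(v) (exactly one): echo ∉ H.
(ix): only 3 candidates remain for H, so all are in.
Suppose echo ∈ F: no assignment then satisfies all the clues, so echo ∉ F.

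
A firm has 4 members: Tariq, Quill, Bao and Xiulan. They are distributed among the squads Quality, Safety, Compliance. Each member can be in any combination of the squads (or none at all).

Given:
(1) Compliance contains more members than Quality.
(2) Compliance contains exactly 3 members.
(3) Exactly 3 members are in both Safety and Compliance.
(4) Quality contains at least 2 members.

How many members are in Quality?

2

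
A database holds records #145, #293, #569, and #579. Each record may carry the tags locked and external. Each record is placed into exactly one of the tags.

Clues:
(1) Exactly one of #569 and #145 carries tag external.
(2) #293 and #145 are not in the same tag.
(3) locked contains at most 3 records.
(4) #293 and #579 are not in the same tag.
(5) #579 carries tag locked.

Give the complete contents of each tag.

From (5): #579 ∈ locked.
(4): #293 ∉ locked.
Only one tag left: #293 ∈ external.
(2): #145 ∉ external.
Only one tag left: #145 ∈ locked.
(1) (exactly one): #569 ∈ external.

locked = {#145, #579}; external = {#293, #569}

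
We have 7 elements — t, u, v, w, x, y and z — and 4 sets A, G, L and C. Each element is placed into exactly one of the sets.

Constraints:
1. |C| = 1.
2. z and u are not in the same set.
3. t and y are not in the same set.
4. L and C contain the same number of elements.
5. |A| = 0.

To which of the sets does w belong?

w: G

(5): A already has 0, so the rest are out.
Suppose w ∉ G: no assignment then satisfies all the clues, so w ∈ G.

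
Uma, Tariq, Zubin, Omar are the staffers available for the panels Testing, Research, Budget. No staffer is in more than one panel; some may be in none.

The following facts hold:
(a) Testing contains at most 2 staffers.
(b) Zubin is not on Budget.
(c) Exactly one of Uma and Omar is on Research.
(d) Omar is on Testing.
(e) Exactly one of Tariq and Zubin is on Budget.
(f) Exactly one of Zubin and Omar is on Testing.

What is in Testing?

From (b): Zubin ∉ Budget.
From (d): Omar ∈ Testing.
(c) (exactly one): Uma ∈ Research.
(e) (exactly one): Tariq ∈ Budget.
(f) (exactly one): Zubin ∉ Testing.

Testing = {Omar}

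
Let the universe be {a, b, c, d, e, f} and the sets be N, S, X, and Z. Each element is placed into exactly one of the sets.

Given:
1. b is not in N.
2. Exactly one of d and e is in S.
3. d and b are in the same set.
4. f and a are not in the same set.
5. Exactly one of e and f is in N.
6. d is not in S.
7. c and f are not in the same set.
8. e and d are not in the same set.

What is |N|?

From (1): b ∉ N.
From (6): d ∉ S.
(2) (exactly one): e ∈ S.
(3): d matches b: d ∉ N.
(3): b matches d: b ∉ S.
(5) (exactly one): f ∈ N.
(7): c ∉ N.
(4): a ∉ N.

1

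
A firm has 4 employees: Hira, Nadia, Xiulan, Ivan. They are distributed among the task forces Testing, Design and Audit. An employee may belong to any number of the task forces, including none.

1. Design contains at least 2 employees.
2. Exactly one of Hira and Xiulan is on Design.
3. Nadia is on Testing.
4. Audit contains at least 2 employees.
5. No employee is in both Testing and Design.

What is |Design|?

2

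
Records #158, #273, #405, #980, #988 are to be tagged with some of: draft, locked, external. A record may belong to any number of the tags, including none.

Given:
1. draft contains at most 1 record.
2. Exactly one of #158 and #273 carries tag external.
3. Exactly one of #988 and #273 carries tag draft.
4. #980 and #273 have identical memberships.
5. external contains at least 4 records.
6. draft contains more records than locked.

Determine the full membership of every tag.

draft = {#988}; locked = {}; external = {#273, #405, #980, #988}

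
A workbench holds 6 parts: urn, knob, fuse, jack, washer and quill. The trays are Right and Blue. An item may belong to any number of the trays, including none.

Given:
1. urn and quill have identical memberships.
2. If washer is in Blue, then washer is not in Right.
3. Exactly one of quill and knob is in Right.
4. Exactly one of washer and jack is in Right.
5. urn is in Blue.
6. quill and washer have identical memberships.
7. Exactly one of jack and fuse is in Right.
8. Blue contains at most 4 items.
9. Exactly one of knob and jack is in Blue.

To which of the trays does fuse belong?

fuse: none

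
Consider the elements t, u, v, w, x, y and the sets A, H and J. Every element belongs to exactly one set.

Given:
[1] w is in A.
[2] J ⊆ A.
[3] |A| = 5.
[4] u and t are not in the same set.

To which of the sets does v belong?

v: A

From (1): w ∈ A.
Suppose v ∉ A: no assignment then satisfies all the clues, so v ∈ A.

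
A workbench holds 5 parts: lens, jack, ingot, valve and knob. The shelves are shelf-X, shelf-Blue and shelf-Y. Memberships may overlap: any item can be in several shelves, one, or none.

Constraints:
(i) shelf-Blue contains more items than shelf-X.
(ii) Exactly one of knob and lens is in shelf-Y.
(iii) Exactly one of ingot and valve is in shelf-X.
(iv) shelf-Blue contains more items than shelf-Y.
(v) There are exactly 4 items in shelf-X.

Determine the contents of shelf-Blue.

shelf-Blue = {ingot, jack, knob, lens, valve}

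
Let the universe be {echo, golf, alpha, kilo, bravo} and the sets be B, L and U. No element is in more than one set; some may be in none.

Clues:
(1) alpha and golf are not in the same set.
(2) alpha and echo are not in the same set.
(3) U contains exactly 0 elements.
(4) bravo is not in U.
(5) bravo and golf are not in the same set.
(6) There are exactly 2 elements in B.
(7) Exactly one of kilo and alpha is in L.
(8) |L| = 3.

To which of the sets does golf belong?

golf: L

From (4): bravo ∉ U.
(3): U already has 0, so the rest are out.
Suppose golf ∈ B: no assignment then satisfies all the clues, so golf ∉ B.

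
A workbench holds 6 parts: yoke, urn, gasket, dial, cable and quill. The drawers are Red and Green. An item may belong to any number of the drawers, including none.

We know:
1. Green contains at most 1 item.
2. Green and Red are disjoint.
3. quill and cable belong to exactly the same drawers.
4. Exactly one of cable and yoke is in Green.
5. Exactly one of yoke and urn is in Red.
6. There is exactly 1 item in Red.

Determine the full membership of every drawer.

Red = {urn}; Green = {yoke}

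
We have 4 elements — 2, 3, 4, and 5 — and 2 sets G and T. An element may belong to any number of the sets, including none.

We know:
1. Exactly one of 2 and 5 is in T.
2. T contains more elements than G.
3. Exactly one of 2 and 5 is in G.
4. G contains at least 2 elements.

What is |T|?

3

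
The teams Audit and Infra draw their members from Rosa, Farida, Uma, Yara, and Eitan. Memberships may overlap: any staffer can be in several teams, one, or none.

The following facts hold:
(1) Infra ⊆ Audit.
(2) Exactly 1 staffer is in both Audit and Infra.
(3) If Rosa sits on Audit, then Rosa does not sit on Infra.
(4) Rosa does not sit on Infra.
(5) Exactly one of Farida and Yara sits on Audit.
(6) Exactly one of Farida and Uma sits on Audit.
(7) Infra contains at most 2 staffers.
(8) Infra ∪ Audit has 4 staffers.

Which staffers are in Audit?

From (4): Rosa ∉ Infra.
Suppose Rosa ∉ Audit: no assignment then satisfies all the clues, so Rosa ∈ Audit.

Audit = {Eitan, Rosa, Uma, Yara}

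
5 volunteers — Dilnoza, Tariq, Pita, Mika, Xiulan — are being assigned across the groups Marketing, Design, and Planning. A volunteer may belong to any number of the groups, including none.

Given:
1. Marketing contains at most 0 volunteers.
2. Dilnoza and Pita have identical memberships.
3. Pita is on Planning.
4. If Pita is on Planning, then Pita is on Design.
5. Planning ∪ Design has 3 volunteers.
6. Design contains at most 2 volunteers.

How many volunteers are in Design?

2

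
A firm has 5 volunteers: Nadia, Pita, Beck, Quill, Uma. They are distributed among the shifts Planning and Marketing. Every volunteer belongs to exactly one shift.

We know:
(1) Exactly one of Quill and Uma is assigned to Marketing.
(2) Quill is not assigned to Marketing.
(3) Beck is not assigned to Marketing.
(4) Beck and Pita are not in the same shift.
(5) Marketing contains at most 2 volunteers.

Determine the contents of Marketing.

Marketing = {Pita, Uma}

From (2): Quill ∉ Marketing.
From (3): Beck ∉ Marketing.
(1) (exactly one): Uma ∈ Marketing.
Only one shift left: Beck ∈ Planning.
Only one shift left: Quill ∈ Planning.
(4): Pita ∉ Planning.
Only one shift left: Pita ∈ Marketing.
(5): Marketing already has 2, so the rest are out.
Only one shift left: Nadia ∈ Planning.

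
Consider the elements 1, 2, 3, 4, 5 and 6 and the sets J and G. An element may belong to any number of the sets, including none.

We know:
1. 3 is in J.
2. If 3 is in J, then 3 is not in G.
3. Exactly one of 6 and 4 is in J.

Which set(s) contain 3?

3: J

From (1): 3 ∈ J.
(2): 3 ∉ G.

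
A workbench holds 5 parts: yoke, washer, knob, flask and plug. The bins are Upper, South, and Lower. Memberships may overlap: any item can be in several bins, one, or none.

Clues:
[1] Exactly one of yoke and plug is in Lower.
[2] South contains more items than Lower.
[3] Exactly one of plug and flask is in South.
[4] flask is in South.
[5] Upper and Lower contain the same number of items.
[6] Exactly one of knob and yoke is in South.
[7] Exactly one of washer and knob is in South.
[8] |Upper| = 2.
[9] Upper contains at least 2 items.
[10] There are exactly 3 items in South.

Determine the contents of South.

South = {flask, washer, yoke}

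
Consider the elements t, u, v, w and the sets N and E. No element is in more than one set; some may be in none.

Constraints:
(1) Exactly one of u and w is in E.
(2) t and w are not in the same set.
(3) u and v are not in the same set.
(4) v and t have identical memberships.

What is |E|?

1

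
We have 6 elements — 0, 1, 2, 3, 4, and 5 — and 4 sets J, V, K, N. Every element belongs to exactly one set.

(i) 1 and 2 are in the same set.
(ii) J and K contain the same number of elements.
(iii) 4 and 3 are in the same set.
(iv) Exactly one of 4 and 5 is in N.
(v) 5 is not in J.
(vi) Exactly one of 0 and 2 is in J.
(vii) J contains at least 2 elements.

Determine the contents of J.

J = {1, 2}

From (v): 5 ∉ J.
Suppose 0 ∈ J: no assignment then satisfies all the clues, so 0 ∉ J.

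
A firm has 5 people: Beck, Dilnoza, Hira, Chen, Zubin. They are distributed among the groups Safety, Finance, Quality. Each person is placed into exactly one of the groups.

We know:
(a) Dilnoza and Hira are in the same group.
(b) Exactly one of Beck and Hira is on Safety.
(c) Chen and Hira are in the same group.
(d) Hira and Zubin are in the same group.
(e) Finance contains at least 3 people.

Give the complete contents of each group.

Safety = {Beck}; Finance = {Chen, Dilnoza, Hira, Zubin}; Quality = {}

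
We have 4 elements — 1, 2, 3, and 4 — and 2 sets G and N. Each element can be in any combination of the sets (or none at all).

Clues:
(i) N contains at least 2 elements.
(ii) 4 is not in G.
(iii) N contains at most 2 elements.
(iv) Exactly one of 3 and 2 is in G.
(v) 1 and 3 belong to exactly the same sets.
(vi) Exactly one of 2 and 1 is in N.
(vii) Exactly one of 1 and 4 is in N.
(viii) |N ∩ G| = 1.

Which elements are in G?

G = {2}

From (ii): 4 ∉ G.
Suppose 1 ∈ G: no assignment then satisfies all the clues, so 1 ∉ G.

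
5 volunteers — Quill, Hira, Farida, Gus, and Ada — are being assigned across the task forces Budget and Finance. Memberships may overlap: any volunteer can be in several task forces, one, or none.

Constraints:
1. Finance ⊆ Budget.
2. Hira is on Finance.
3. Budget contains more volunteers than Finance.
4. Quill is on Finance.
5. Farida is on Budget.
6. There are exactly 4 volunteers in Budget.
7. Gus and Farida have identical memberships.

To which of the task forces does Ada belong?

From (2): Hira ∈ Finance.
From (4): Quill ∈ Finance.
From (5): Farida ∈ Budget.
(1) with Quill ∈ Finance: Quill ∈ Budget.
(1) with Hira ∈ Finance: Hira ∈ Budget.
(7): Gus matches Farida: Gus ∈ Budget.
(6): Budget already has 4, so the rest are out.
(1) contrapositive: Ada ∉ Finance.

Ada: none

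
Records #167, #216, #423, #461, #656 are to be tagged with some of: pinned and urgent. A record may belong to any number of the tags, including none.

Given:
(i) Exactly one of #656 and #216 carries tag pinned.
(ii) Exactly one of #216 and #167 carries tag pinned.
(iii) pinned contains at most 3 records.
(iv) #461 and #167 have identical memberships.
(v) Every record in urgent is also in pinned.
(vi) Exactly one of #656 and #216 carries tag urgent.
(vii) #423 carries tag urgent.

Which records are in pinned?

From (vii): #423 ∈ urgent.
(v) with #423 ∈ urgent: #423 ∈ pinned.
Suppose #167 ∈ pinned: no assignment then satisfies all the clues, so #167 ∉ pinned.

pinned = {#216, #423}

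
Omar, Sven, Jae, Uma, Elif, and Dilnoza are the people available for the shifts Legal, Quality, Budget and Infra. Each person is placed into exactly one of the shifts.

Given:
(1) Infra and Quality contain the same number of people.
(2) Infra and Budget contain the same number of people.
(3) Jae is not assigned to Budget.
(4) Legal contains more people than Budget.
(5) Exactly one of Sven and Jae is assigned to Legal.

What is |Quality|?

1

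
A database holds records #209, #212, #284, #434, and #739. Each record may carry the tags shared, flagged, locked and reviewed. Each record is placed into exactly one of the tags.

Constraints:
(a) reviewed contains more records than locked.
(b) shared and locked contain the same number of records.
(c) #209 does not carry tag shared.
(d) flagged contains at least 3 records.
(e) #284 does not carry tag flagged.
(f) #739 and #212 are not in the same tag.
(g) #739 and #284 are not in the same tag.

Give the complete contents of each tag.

shared = {}; flagged = {#209, #434, #739}; locked = {}; reviewed = {#212, #284}

From (c): #209 ∉ shared.
From (e): #284 ∉ flagged.
Suppose #209 ∉ flagged: no assignment then satisfies all the clues, so #209 ∈ flagged.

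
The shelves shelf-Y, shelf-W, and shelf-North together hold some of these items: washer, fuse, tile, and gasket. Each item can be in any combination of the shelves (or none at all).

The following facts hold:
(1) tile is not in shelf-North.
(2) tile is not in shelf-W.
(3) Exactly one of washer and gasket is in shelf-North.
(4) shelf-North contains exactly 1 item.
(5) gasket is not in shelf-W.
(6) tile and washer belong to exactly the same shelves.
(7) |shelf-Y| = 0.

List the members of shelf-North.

shelf-North = {gasket}

From (1): tile ∉ shelf-North.
From (2): tile ∉ shelf-W.
From (5): gasket ∉ shelf-W.
(6): washer matches tile: washer ∉ shelf-W.
(6): washer matches tile: washer ∉ shelf-North.
(7): shelf-Y already has 0, so the rest are out.
(3) (exactly one): gasket ∈ shelf-North.
(4): shelf-North already has 1, so the rest are out.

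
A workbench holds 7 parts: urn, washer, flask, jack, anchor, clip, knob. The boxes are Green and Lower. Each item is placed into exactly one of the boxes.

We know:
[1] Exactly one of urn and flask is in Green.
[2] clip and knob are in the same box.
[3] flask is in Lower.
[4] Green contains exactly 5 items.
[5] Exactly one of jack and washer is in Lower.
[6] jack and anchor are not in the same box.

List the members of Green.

Green = {anchor, clip, knob, urn, washer}

From (3): flask ∈ Lower.
(1) (exactly one): urn ∈ Green.
Suppose washer ∉ Green: no assignment then satisfies all the clues, so washer ∈ Green.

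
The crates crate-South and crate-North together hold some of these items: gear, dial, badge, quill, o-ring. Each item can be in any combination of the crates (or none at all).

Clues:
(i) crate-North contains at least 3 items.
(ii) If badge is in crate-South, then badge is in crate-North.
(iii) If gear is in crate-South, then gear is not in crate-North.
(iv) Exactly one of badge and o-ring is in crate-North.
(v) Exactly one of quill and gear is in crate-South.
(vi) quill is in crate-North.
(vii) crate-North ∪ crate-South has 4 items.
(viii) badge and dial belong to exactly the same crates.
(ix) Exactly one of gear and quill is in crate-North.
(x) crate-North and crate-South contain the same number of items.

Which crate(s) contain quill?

quill: crate-North

From (vi): quill ∈ crate-North.
(ix) (exactly one): gear ∉ crate-North.
Suppose quill ∈ crate-South: no assignment then satisfies all the clues, so quill ∉ crate-South.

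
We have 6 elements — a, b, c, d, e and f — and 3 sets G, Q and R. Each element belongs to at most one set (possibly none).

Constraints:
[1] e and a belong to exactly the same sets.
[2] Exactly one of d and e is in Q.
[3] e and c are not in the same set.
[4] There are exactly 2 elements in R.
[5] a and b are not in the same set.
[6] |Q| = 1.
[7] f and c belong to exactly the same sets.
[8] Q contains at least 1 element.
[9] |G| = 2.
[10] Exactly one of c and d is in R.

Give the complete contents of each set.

G = {a, e}; Q = {d}; R = {c, f}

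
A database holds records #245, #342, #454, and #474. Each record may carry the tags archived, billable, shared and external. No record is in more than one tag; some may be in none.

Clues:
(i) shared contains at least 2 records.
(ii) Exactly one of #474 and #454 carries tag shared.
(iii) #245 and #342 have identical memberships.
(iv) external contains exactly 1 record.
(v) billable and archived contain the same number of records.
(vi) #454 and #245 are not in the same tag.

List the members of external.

external = {#454}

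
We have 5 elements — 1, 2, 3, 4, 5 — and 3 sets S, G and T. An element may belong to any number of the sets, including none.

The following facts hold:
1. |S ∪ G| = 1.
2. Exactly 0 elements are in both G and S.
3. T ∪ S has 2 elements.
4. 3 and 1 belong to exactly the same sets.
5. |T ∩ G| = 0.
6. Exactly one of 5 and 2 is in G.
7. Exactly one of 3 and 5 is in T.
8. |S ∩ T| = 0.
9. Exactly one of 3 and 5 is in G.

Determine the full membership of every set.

S = {}; G = {5}; T = {1, 3}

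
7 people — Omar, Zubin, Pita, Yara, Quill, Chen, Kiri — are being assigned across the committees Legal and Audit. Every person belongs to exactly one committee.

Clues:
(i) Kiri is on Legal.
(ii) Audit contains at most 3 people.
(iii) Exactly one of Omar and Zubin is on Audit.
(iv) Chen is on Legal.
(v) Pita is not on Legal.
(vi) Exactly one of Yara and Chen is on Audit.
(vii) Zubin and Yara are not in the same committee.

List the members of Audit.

From (i): Kiri ∈ Legal.
From (iv): Chen ∈ Legal.
From (v): Pita ∉ Legal.
(vi) (exactly one): Yara ∈ Audit.
(vii): Zubin ∉ Audit.
Only one committee left: Zubin ∈ Legal.
Only one committee left: Pita ∈ Audit.
(iii) (exactly one): Omar ∈ Audit.
(ii): Audit already has 3, so the rest are out.
Only one committee left: Quill ∈ Legal.

Audit = {Omar, Pita, Yara}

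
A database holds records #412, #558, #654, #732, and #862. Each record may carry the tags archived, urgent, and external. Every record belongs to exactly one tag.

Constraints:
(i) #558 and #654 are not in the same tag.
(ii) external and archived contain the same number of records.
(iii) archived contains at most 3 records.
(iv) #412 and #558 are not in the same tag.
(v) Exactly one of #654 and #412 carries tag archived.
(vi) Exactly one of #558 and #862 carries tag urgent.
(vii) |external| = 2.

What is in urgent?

urgent = {#558}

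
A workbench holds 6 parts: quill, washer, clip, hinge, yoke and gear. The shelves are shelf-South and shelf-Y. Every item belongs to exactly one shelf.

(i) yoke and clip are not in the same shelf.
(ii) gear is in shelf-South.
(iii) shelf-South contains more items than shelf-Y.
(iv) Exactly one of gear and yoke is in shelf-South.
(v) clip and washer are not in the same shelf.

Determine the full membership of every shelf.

shelf-South = {clip, gear, hinge, quill}; shelf-Y = {washer, yoke}

From (ii): gear ∈ shelf-South.
(iv) (exactly one): yoke ∉ shelf-South.
Only one shelf left: yoke ∈ shelf-Y.
(i): clip ∉ shelf-Y.
Only one shelf left: clip ∈ shelf-South.
(v): washer ∉ shelf-South.
Only one shelf left: washer ∈ shelf-Y.
Suppose quill ∉ shelf-South: no assignment then satisfies all the clues, so quill ∈ shelf-South.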